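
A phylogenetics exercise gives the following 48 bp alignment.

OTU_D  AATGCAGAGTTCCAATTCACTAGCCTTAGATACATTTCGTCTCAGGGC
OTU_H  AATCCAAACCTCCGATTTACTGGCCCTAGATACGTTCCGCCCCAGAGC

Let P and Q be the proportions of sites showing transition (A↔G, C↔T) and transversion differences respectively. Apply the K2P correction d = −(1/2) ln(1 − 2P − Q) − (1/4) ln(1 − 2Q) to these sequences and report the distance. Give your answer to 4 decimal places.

0.3683

Differing sites — 4:G/C (Tv); 7:G/A (Ti); 9:G/C (Tv); 10:T/C (Ti); 14:A/G (Ti); 18:C/T (Ti); 22:A/G (Ti); 26:T/C (Ti); 34:A/G (Ti); 37:T/C (Ti); 40:T/C (Ti); 42:T/C (Ti); 46:G/A (Ti).
Of the 13 differences, 11 transitions and 2 transversions over 48 sites: P = 11/48 = 0.229167, Q = 2/48 = 0.041667.
d = −0.5·ln(0.499999) − 0.25·ln(0.916666) = −0.5·(-0.693149) − 0.25·(-0.087012) = 0.3683.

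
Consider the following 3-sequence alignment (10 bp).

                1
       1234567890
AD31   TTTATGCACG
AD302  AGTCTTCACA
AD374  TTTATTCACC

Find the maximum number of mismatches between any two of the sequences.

5

Pairwise Hamming distances:
  AD31 vs AD302: 5
  AD31 vs AD374: 2
  AD302 vs AD374: 4
The largest is 5, between AD31 and AD302.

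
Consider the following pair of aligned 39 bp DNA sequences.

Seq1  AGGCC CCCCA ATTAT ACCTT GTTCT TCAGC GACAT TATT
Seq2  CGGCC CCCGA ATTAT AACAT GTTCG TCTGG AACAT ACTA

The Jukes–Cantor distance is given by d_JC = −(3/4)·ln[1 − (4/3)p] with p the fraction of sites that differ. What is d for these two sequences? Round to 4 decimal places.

The sequences differ at positions 1 (A/C), 9 (C/G), 17 (C/A), 19 (T/A), 25 (T/G), 28 (A/T), 30 (C/G), 31 (G/A), 36 (T/A), 37 (A/C), 39 (T/A).
p = 11/39 = 0.282051.
d = −0.75 · ln(1 − (4/3)·0.282051) = −0.75 · ln(0.623932) = −0.75 · (-0.471714) = 0.3538.

0.3538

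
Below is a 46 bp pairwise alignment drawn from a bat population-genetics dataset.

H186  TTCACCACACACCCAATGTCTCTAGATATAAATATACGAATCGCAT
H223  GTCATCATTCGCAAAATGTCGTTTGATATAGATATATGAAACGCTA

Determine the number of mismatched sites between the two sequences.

15

Mismatches occur at site 1 (T→G), site 5 (C→T), site 8 (C→T), site 9 (A→T), site 11 (A→G), site 13 (C→A), site 14 (C→A), site 21 (T→G), site 22 (C→T), site 24 (A→T), site 31 (A→G), site 37 (C→T), site 41 (T→A), site 45 (A→T), site 46 (T→A).
That gives 15 mismatches out of 46 aligned sites, so the Hamming distance is 15.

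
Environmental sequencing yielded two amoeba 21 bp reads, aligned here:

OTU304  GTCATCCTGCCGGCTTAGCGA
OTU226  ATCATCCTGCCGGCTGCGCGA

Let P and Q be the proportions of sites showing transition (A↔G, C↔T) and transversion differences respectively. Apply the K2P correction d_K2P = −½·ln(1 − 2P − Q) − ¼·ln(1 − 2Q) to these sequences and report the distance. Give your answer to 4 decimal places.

Mismatches occur at site 1 (G/A, transition), site 16 (T/G, transversion), site 17 (A/C, transversion).
Of the 3 differences, 1 transition and 2 transversions over 21 sites: P = 1/21 = 0.047619, Q = 2/21 = 0.095238.
d = −0.5·ln(0.809524) − 0.25·ln(0.809524) = −0.5·(-0.211309) − 0.25·(-0.211309) = 0.1585.

0.1585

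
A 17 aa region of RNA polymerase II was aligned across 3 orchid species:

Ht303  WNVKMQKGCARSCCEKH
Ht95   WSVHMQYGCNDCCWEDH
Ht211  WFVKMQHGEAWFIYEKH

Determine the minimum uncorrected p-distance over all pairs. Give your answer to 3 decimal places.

Pairwise Hamming distances:
  Ht303 vs Ht95: 8
  Ht303 vs Ht211: 7
  Ht95 vs Ht211: 10
The smallest is 7 mismatches, between Ht303 and Ht211; p = 7/17 = 0.412.

0.412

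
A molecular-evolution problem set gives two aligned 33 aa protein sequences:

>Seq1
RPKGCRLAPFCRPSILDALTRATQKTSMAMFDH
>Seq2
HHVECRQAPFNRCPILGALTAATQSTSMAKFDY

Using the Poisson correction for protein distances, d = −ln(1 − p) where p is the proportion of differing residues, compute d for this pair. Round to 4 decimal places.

0.5008

The sequences differ at positions 1 (R/H), 2 (P/H), 3 (K/V), 4 (G/E), 7 (L/Q), 11 (C/N), 13 (P/C), 14 (S/P), 17 (D/G), 21 (R/A), 25 (K/S), 30 (M/K), 33 (H/Y).
p = 13/33 = 0.393939.
d = −ln(1 − 0.393939) = −ln(0.606061) = 0.5008.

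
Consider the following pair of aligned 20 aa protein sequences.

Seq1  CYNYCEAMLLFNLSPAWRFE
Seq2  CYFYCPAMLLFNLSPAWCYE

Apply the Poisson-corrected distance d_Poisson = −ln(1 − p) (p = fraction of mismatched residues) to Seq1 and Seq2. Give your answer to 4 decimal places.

The sequences differ at positions 3 (N/F), 6 (E/P), 18 (R/C), 19 (F/Y).
p = 4/20 = 0.200000.
d = −ln(1 − 0.200000) = −ln(0.800000) = 0.2231.

0.2231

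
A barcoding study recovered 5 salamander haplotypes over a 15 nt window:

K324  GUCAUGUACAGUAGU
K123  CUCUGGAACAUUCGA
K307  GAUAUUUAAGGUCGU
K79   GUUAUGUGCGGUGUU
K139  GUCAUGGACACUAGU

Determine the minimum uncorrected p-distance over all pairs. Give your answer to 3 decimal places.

Pairwise Hamming distances:
  K324 vs K123: 7
  K324 vs K307: 6
  K324 vs K79: 5
  K324 vs K139: 2
  K123 vs K307: 11
  K123 vs K79: 11
  K123 vs K139: 7
  K307 vs K79: 6
  K307 vs K139: 8
  K79 vs K139: 7
The smallest is 2 mismatches, between K324 and K139; p = 2/15 = 0.133.

0.133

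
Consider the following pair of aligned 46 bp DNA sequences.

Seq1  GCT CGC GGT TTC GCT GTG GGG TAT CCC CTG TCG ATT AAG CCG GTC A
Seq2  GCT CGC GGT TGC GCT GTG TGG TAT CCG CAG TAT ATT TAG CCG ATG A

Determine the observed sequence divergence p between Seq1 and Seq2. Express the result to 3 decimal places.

0.196

Mismatches occur at site 11 (T↔G), site 19 (G↔T), site 27 (C↔G), site 29 (T↔A), site 32 (C↔A), site 33 (G↔T), site 37 (A↔T), site 43 (G↔A), site 45 (C↔G).
There are 9 differences over 46 sites, so p = 9/46 = 0.196.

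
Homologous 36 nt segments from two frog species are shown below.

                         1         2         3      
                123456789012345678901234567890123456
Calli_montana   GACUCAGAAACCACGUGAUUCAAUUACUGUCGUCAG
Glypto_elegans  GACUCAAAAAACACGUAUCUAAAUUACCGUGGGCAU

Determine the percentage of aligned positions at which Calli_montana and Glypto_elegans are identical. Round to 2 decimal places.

The sequences differ at positions 7 (G/A), 11 (C/A), 17 (G/A), 18 (A/U), 19 (U/C), 21 (C/A), 28 (U/C), 31 (C/G), 33 (U/G), 36 (G/U).
26 of the 36 sites match, so the percent identity is 26/36 × 100 = 72.22%.

72.22%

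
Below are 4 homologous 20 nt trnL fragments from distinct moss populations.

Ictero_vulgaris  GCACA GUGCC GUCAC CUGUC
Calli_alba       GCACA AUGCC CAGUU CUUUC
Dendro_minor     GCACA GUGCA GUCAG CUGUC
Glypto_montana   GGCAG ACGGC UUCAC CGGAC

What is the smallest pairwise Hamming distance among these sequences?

Pairwise Hamming distances:
  Ictero_vulgaris vs Calli_alba: 7
  Ictero_vulgaris vs Dendro_minor: 2
  Ictero_vulgaris vs Glypto_montana: 10
  Calli_alba vs Dendro_minor: 8
  Calli_alba vs Glypto_montana: 14
  Dendro_minor vs Glypto_montana: 12
The smallest is 2, between Ictero_vulgaris and Dendro_minor.

2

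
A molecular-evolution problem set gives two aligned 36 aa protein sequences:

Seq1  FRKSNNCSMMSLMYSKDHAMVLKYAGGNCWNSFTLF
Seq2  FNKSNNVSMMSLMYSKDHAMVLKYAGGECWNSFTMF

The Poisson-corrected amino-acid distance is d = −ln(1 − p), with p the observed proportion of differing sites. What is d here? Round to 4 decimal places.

0.1178

Mismatches occur at site 2 (R→N), site 7 (C→V), site 28 (N→E), site 35 (L→M).
p = 4/36 = 0.111111.
d = −ln(1 − 0.111111) = −ln(0.888889) = 0.1178.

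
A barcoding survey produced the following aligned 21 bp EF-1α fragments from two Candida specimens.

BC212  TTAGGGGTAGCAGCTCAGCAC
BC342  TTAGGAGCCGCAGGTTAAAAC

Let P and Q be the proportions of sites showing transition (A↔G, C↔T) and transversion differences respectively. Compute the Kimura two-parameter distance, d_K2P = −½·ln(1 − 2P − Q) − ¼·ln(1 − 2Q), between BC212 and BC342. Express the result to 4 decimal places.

The sequences differ at positions 6 (G/A, transition), 8 (T/C, transition), 9 (A/C, transversion), 14 (C/G, transversion), 16 (C/T, transition), 18 (G/A, transition), 19 (C/A, transversion).
Of the 7 differences, 4 transitions and 3 transversions over 21 sites: P = 4/21 = 0.190476, Q = 3/21 = 0.142857.
d = −0.5·ln(0.476191) − 0.25·ln(0.714286) = −0.5·(-0.741936) − 0.25·(-0.336472) = 0.4551.

0.4551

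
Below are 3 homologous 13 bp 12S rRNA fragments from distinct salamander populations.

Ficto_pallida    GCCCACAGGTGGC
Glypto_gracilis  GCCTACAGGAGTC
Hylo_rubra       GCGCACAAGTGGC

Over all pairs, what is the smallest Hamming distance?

2

Pairwise Hamming distances:
  Ficto_pallida vs Glypto_gracilis: 3
  Ficto_pallida vs Hylo_rubra: 2
  Glypto_gracilis vs Hylo_rubra: 5
The smallest is 2, between Ficto_pallida and Hylo_rubra.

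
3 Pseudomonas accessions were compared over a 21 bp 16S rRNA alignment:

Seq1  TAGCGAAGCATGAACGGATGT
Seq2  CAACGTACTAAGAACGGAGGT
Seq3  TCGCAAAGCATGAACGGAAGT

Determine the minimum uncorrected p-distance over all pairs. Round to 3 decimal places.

Pairwise Hamming distances:
  Seq1 vs Seq2: 7
  Seq1 vs Seq3: 3
  Seq2 vs Seq3: 9
The smallest is 3 mismatches, between Seq1 and Seq3; p = 3/21 = 0.143.

0.143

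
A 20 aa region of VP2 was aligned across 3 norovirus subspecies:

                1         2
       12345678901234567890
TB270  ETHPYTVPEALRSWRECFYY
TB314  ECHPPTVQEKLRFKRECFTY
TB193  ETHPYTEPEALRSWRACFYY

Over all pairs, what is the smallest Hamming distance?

2

Pairwise Hamming distances:
  TB270 vs TB314: 7
  TB270 vs TB193: 2
  TB314 vs TB193: 9
The smallest is 2, between TB270 and TB193.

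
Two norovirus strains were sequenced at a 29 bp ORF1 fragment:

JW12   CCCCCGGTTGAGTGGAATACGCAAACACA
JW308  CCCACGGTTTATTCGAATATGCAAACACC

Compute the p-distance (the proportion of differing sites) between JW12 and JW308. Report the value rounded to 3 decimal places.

The sequences differ at positions 4 (C/A), 10 (G/T), 12 (G/T), 14 (G/C), 20 (C/T), 29 (A/C).
There are 6 differences over 29 sites, so p = 6/29 = 0.207.

0.207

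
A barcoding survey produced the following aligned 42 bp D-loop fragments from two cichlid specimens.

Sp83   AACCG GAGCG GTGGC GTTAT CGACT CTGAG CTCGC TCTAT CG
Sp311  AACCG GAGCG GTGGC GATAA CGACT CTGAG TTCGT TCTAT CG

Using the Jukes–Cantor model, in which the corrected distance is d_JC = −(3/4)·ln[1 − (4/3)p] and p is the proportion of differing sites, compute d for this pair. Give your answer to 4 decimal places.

The sequences differ at positions 17 (T/A), 20 (T/A), 31 (C/T), 35 (C/T).
p = 4/42 = 0.095238.
d = −0.75 · ln(1 − (4/3)·0.095238) = −0.75 · ln(0.873016) = −0.75 · (-0.135801) = 0.1019.

0.1019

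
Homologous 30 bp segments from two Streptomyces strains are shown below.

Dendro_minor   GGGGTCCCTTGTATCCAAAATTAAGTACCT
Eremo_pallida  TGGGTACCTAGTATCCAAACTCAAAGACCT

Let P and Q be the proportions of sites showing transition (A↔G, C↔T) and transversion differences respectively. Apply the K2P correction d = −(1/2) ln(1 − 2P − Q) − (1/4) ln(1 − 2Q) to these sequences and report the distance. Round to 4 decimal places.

Differing sites — 1:G/T (Tv); 6:C/A (Tv); 10:T/A (Tv); 20:A/C (Tv); 22:T/C (Ti); 25:G/A (Ti); 26:T/G (Tv).
Of the 7 differences, 2 transitions and 5 transversions over 30 sites: P = 2/30 = 0.066667, Q = 5/30 = 0.166667.
d = −0.5·ln(0.699999) − 0.25·ln(0.666666) = −0.5·(-0.356676) − 0.25·(-0.405466) = 0.2797.

0.2797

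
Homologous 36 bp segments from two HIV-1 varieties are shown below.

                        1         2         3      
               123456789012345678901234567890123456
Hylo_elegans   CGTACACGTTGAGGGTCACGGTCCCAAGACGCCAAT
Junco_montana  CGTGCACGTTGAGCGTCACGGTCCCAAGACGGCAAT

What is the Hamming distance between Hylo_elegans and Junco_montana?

The sequences differ at positions 4 (A/G), 14 (G/C), 32 (C/G).
That gives 3 mismatches out of 36 aligned sites, so the Hamming distance is 3.

3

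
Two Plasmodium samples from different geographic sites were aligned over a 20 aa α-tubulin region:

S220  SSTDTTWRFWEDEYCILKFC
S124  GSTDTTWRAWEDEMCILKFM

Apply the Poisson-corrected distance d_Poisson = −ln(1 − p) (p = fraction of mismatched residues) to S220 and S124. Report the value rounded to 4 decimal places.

Mismatches occur at site 1 (S↔G), site 9 (F↔A), site 14 (Y↔M), site 20 (C↔M).
p = 4/20 = 0.200000.
d = −ln(1 − 0.200000) = −ln(0.800000) = 0.2231.

0.2231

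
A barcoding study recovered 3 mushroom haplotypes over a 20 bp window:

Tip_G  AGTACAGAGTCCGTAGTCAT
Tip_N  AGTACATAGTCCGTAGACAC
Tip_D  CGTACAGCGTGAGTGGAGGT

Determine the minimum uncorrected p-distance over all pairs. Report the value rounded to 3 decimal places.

Pairwise Hamming distances:
  Tip_G vs Tip_N: 3
  Tip_G vs Tip_D: 8
  Tip_N vs Tip_D: 9
The smallest is 3 mismatches, between Tip_G and Tip_N; p = 3/20 = 0.150.

0.150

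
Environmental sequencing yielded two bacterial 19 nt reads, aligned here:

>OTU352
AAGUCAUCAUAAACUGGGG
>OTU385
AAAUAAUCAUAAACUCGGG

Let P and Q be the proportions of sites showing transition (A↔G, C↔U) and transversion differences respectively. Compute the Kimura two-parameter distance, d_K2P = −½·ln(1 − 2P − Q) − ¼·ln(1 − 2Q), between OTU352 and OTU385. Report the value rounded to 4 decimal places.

0.1773

Mismatches occur at site 3 (G↔A, transition), site 5 (C↔A, transversion), site 16 (G↔C, transversion).
Of the 3 differences, 1 transition and 2 transversions over 19 sites: P = 1/19 = 0.052632, Q = 2/19 = 0.105263.
d = −0.5·ln(0.789473) − 0.25·ln(0.789474) = −0.5·(-0.236390) − 0.25·(-0.236388) = 0.1773.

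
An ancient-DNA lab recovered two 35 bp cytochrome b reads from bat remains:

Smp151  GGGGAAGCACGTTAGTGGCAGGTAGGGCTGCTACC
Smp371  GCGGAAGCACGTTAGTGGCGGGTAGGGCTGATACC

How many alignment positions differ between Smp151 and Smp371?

3

Differing sites — 2:G/C; 20:A/G; 31:C/A.
That gives 3 mismatches out of 35 aligned sites, so the Hamming distance is 3.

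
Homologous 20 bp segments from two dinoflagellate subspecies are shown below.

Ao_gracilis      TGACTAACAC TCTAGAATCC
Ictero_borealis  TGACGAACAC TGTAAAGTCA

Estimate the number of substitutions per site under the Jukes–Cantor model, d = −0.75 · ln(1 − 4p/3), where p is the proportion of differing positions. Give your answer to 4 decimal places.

Mismatches occur at site 5 (T/G), site 12 (C/G), site 15 (G/A), site 17 (A/G), site 20 (C/A).
p = 5/20 = 0.250000.
d = −0.75 · ln(1 − (4/3)·0.250000) = −0.75 · ln(0.666667) = −0.75 · (-0.405465) = 0.3041.

0.3041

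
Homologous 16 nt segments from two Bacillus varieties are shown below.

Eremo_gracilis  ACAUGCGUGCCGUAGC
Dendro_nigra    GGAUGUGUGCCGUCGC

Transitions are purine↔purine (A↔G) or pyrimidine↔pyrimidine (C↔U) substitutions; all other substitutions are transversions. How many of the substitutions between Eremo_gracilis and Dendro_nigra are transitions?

2

Mismatches occur at site 1 (A/G, transition), site 2 (C/G, transversion), site 6 (C/U, transition), site 14 (A/C, transversion).
Of the 4 differences, 2 transitions and 2 transversions, so the answer is 2.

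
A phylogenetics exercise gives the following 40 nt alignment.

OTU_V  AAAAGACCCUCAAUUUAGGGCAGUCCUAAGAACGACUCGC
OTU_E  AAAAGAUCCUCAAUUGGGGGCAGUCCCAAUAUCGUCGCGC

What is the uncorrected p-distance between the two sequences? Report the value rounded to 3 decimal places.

0.200

Differing sites — 7:C/U; 16:U/G; 17:A/G; 27:U/C; 30:G/U; 32:A/U; 35:A/U; 37:U/G.
There are 8 differences over 40 sites, so p = 8/40 = 0.200.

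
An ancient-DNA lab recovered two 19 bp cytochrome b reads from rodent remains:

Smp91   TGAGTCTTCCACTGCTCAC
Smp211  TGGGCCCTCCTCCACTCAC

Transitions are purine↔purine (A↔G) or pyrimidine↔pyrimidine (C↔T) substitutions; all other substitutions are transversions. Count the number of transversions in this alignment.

Mismatches occur at site 3 (A↔G, transition), site 5 (T↔C, transition), site 7 (T↔C, transition), site 11 (A↔T, transversion), site 13 (T↔C, transition), site 14 (G↔A, transition).
Of the 6 differences, 5 transitions and 1 transversion, so the answer is 1.

1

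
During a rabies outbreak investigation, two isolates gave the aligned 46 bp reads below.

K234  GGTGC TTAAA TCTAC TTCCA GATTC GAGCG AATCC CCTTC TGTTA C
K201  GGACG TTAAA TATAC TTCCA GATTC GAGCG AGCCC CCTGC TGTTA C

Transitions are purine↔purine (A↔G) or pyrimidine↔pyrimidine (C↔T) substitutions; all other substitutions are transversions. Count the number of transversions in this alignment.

5

The sequences differ at positions 3 (T/A, transversion), 4 (G/C, transversion), 5 (C/G, transversion), 12 (C/A, transversion), 32 (A/G, transition), 33 (T/C, transition), 39 (T/G, transversion).
Of the 7 differences, 2 transitions and 5 transversions, so the answer is 5.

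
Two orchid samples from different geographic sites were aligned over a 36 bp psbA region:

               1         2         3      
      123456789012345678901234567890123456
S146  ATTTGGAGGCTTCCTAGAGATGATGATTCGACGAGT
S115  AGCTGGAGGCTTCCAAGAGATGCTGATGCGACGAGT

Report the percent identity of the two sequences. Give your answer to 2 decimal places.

Differing sites — 2:T/G; 3:T/C; 15:T/A; 23:A/C; 28:T/G.
31 of the 36 sites match, so the percent identity is 31/36 × 100 = 86.11%.

86.11%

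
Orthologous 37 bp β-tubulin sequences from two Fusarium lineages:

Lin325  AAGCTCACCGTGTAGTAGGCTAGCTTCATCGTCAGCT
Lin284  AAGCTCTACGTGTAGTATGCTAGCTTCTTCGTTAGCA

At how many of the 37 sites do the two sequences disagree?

6

Differing sites — 7:A/T; 8:C/A; 18:G/T; 28:A/T; 33:C/T; 37:T/A.
That gives 6 mismatches out of 37 aligned sites, so the Hamming distance is 6.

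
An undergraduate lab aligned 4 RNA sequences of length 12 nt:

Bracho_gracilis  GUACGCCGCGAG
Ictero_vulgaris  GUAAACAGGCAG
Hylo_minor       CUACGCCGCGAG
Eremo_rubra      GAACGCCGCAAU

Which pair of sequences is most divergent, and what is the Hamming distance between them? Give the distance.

7

Pairwise Hamming distances:
  Bracho_gracilis vs Ictero_vulgaris: 5
  Bracho_gracilis vs Hylo_minor: 1
  Bracho_gracilis vs Eremo_rubra: 3
  Ictero_vulgaris vs Hylo_minor: 6
  Ictero_vulgaris vs Eremo_rubra: 7
  Hylo_minor vs Eremo_rubra: 4
The largest is 7, between Ictero_vulgaris and Eremo_rubra.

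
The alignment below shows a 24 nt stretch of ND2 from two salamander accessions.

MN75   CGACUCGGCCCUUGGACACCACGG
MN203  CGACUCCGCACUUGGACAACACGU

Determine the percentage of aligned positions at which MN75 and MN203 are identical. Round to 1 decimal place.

83.3%

Differing sites — 7:G/C; 10:C/A; 19:C/A; 24:G/U.
20 of the 24 sites match, so the percent identity is 20/24 × 100 = 83.3%.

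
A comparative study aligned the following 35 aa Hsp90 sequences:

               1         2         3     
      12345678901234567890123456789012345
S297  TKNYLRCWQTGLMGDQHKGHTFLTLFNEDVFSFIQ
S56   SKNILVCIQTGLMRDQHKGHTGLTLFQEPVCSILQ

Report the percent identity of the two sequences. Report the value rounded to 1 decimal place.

68.6%

Differing sites — 1:T/S; 4:Y/I; 6:R/V; 8:W/I; 14:G/R; 22:F/G; 27:N/Q; 29:D/P; 31:F/C; 33:F/I; 34:I/L.
24 of the 35 sites match, so the percent identity is 24/35 × 100 = 68.6%.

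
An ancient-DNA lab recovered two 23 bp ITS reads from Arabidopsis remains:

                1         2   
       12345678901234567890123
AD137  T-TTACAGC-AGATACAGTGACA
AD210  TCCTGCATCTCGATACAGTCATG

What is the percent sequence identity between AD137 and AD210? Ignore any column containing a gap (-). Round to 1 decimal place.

Excluding the 2 gap columns leaves 21 comparable sites.
Mismatches occur at site 3 (T/C), site 5 (A/G), site 8 (G/T), site 11 (A/C), site 20 (G/C), site 22 (C/T), site 23 (A/G).
14 of the 21 comparable sites match, so the percent identity is 14/21 × 100 = 66.7%.

66.7%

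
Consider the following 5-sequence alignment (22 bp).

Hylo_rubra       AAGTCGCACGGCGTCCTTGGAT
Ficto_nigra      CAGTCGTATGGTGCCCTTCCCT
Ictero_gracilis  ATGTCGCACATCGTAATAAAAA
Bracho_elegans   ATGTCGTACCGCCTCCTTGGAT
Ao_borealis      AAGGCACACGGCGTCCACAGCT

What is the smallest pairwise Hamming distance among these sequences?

4

Pairwise Hamming distances:
  Hylo_rubra vs Ficto_nigra: 8
  Hylo_rubra vs Ictero_gracilis: 9
  Hylo_rubra vs Bracho_elegans: 4
  Hylo_rubra vs Ao_borealis: 6
  Ficto_nigra vs Ictero_gracilis: 15
  Ficto_nigra vs Bracho_elegans: 10
  Ficto_nigra vs Ao_borealis: 11
  Ictero_gracilis vs Bracho_elegans: 10
  Ictero_gracilis vs Ao_borealis: 12
  Bracho_elegans vs Ao_borealis: 10
The smallest is 4, between Hylo_rubra and Bracho_elegans.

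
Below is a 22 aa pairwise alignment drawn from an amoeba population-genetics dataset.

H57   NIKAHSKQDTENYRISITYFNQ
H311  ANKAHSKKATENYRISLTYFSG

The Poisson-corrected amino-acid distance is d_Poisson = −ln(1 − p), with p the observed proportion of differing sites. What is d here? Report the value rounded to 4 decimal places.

Mismatches occur at site 1 (N/A), site 2 (I/N), site 8 (Q/K), site 9 (D/A), site 17 (I/L), site 21 (N/S), site 22 (Q/G).
p = 7/22 = 0.318182.
d = −ln(1 − 0.318182) = −ln(0.681818) = 0.3830.

0.3830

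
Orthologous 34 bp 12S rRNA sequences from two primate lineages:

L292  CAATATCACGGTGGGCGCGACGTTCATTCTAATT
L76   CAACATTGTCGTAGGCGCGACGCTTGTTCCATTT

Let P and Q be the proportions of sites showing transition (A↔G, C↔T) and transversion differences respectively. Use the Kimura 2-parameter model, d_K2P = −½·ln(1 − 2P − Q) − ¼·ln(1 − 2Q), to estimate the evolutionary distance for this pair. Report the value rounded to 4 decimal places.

0.4749

Mismatches occur at site 4 (T→C, transition), site 7 (C→T, transition), site 8 (A→G, transition), site 9 (C→T, transition), site 10 (G→C, transversion), site 13 (G→A, transition), site 23 (T→C, transition), site 25 (C→T, transition), site 26 (A→G, transition), site 30 (T→C, transition), site 32 (A→T, transversion).
Of the 11 differences, 9 transitions and 2 transversions over 34 sites: P = 9/34 = 0.264706, Q = 2/34 = 0.058824.
d = −0.5·ln(0.411764) − 0.25·ln(0.882352) = −0.5·(-0.887305) − 0.25·(-0.125164) = 0.4749.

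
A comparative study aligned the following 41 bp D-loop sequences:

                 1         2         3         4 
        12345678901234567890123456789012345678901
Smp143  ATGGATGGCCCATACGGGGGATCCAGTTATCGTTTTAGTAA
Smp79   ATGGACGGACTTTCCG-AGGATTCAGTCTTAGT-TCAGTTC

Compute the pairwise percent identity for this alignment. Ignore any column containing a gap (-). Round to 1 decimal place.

Excluding the 2 gap columns leaves 39 comparable sites.
The sequences differ at positions 6 (T/C), 9 (C/A), 11 (C/T), 12 (A/T), 14 (A/C), 18 (G/A), 23 (C/T), 28 (T/C), 29 (A/T), 31 (C/A), 36 (T/C), 40 (A/T), 41 (A/C).
26 of the 39 comparable sites match, so the percent identity is 26/39 × 100 = 66.7%.

66.7%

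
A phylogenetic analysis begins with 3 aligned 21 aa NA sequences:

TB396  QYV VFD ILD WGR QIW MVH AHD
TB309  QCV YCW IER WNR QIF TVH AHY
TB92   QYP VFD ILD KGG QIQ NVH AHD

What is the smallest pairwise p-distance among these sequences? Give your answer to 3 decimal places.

0.238

Pairwise Hamming distances:
  TB396 vs TB309: 10
  TB396 vs TB92: 5
  TB309 vs TB92: 13
The smallest is 5 mismatches, between TB396 and TB92; p = 5/21 = 0.238.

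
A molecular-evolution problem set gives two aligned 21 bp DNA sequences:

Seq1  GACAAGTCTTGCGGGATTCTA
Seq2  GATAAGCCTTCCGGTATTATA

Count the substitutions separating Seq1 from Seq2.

5

The sequences differ at positions 3 (C/T), 7 (T/C), 11 (G/C), 15 (G/T), 19 (C/A).
That gives 5 mismatches out of 21 aligned sites, so the Hamming distance is 5.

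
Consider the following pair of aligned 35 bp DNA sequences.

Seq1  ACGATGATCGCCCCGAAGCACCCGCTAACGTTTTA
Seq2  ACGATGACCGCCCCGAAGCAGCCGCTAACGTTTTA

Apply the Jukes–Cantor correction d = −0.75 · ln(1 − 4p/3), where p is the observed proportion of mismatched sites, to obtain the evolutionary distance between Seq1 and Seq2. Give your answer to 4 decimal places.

0.0594

Mismatches occur at site 8 (T/C), site 21 (C/G).
p = 2/35 = 0.057143.
d = −0.75 · ln(1 − (4/3)·0.057143) = −0.75 · ln(0.923809) = −0.75 · (-0.079250) = 0.0594.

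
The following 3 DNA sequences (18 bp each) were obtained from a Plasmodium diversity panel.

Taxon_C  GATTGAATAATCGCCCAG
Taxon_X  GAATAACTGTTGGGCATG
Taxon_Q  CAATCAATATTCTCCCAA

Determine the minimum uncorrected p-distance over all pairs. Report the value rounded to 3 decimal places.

Pairwise Hamming distances:
  Taxon_C vs Taxon_X: 9
  Taxon_C vs Taxon_Q: 6
  Taxon_X vs Taxon_Q: 10
The smallest is 6 mismatches, between Taxon_C and Taxon_Q; p = 6/18 = 0.333.

0.333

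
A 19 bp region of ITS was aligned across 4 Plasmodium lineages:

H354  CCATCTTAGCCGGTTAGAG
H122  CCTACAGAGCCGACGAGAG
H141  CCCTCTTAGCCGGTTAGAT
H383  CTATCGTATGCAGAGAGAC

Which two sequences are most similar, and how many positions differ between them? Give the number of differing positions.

2

Pairwise Hamming distances:
  H354 vs H122: 7
  H354 vs H141: 2
  H354 vs H383: 8
  H122 vs H141: 8
  H122 vs H383: 11
  H141 vs H383: 9
The smallest is 2, between H354 and H141.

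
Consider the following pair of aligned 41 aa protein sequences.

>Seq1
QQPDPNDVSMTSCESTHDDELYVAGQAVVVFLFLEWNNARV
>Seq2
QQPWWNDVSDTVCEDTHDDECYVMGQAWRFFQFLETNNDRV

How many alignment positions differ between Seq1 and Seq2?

Mismatches occur at site 4 (D↔W), site 5 (P↔W), site 10 (M↔D), site 12 (S↔V), site 15 (S↔D), site 21 (L↔C), site 24 (A↔M), site 28 (V↔W), site 29 (V↔R), site 30 (V↔F), site 32 (L↔Q), site 36 (W↔T), site 39 (A↔D).
That gives 13 mismatches out of 41 aligned sites, so the Hamming distance is 13.

13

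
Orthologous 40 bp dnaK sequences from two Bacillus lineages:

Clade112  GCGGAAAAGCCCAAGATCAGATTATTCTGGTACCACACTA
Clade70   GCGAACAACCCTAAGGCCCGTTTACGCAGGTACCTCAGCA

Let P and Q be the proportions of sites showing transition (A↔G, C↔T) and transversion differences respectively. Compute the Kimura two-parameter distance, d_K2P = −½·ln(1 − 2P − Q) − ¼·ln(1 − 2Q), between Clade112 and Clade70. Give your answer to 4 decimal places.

Differing sites — 4:G/A (Ti); 6:A/C (Tv); 9:G/C (Tv); 12:C/T (Ti); 16:A/G (Ti); 17:T/C (Ti); 19:A/C (Tv); 21:A/T (Tv); 25:T/C (Ti); 26:T/G (Tv); 28:T/A (Tv); 35:A/T (Tv); 38:C/G (Tv); 39:T/C (Ti).
Of the 14 differences, 6 transitions and 8 transversions over 40 sites: P = 6/40 = 0.150000, Q = 8/40 = 0.200000.
d = −0.5·ln(0.500000) − 0.25·ln(0.600000) = −0.5·(-0.693147) − 0.25·(-0.510826) = 0.4743.

0.4743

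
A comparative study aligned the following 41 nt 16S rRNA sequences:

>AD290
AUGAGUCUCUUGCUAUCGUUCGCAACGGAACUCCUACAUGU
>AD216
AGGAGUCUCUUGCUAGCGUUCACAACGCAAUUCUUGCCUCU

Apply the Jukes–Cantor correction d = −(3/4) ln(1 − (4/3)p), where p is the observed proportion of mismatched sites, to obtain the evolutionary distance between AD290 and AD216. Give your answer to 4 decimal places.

0.2597

Differing sites — 2:U/G; 16:U/G; 22:G/A; 28:G/C; 31:C/U; 34:C/U; 36:A/G; 38:A/C; 40:G/C.
p = 9/41 = 0.219512.
d = −0.75 · ln(1 − (4/3)·0.219512) = −0.75 · ln(0.707317) = −0.75 · (-0.346276) = 0.2597.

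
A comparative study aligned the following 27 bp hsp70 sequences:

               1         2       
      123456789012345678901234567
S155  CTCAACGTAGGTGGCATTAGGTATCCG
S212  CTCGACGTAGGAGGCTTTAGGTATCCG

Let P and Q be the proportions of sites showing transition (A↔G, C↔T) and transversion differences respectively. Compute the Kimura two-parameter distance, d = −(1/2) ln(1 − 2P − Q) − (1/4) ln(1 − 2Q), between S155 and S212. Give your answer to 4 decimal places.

Mismatches occur at site 4 (A↔G, transition), site 12 (T↔A, transversion), site 16 (A↔T, transversion).
Of the 3 differences, 1 transition and 2 transversions over 27 sites: P = 1/27 = 0.037037, Q = 2/27 = 0.074074.
d = −0.5·ln(0.851852) − 0.25·ln(0.851852) = −0.5·(-0.160342) − 0.25·(-0.160342) = 0.1203.

0.1203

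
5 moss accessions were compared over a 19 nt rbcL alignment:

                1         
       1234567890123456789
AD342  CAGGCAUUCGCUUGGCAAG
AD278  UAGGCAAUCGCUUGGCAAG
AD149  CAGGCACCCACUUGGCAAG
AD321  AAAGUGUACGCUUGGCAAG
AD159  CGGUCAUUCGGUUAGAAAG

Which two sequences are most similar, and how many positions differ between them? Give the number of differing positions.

2

Pairwise Hamming distances:
  AD342 vs AD278: 2
  AD342 vs AD149: 3
  AD342 vs AD321: 5
  AD342 vs AD159: 5
  AD278 vs AD149: 4
  AD278 vs AD321: 6
  AD278 vs AD159: 7
  AD149 vs AD321: 7
  AD149 vs AD159: 8
  AD321 vs AD159: 10
The smallest is 2, between AD342 and AD278.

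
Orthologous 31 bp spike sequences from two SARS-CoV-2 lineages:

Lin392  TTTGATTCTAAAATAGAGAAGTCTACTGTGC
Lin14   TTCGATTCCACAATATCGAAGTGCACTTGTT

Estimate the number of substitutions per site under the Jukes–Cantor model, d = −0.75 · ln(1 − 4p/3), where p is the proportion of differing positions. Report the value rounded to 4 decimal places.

The sequences differ at positions 3 (T/C), 9 (T/C), 11 (A/C), 16 (G/T), 17 (A/C), 23 (C/G), 24 (T/C), 28 (G/T), 29 (T/G), 30 (G/T), 31 (C/T).
p = 11/31 = 0.354839.
d = −0.75 · ln(1 − (4/3)·0.354839) = −0.75 · ln(0.526881) = −0.75 · (-0.640781) = 0.4806.

0.4806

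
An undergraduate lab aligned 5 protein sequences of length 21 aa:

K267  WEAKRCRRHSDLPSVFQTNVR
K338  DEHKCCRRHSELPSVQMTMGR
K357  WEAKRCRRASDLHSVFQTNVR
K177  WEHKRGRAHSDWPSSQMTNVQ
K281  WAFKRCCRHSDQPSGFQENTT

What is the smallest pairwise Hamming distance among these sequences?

2

Pairwise Hamming distances:
  K267 vs K338: 8
  K267 vs K357: 2
  K267 vs K177: 8
  K267 vs K281: 8
  K338 vs K357: 10
  K338 vs K177: 10
  K338 vs K281: 14
  K357 vs K177: 10
  K357 vs K281: 10
  K177 vs K281: 12
The smallest is 2, between K267 and K357.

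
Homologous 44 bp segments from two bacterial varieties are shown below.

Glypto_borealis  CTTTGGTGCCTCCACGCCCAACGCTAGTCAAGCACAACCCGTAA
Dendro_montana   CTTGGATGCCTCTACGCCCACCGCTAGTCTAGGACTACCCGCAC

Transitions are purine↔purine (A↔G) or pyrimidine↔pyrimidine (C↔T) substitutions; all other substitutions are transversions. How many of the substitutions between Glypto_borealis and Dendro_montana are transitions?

3

Mismatches occur at site 4 (T↔G, transversion), site 6 (G↔A, transition), site 13 (C↔T, transition), site 21 (A↔C, transversion), site 30 (A↔T, transversion), site 33 (C↔G, transversion), site 36 (A↔T, transversion), site 42 (T↔C, transition), site 44 (A↔C, transversion).
Of the 9 differences, 3 transitions and 6 transversions, so the answer is 3.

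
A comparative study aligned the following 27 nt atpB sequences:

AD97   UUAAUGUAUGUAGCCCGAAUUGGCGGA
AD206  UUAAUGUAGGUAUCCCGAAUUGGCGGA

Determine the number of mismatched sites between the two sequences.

2

Mismatches occur at site 9 (U↔G), site 13 (G↔U).
That gives 2 mismatches out of 27 aligned sites, so the Hamming distance is 2.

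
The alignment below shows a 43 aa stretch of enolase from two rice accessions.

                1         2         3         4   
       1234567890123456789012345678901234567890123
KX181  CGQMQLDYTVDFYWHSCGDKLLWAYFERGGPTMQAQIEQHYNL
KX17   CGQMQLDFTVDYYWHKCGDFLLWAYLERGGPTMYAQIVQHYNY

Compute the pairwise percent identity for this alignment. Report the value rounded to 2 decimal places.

81.40%

Mismatches occur at site 8 (Y→F), site 12 (F→Y), site 16 (S→K), site 20 (K→F), site 26 (F→L), site 34 (Q→Y), site 38 (E→V), site 43 (L→Y).
35 of the 43 sites match, so the percent identity is 35/43 × 100 = 81.40%.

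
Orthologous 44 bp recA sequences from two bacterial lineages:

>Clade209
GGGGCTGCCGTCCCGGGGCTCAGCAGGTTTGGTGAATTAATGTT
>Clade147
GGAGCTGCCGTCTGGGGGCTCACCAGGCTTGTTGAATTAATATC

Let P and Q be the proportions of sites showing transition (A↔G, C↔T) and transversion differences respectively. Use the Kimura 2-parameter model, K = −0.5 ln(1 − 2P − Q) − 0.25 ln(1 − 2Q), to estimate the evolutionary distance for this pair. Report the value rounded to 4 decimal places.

The sequences differ at positions 3 (G/A, transition), 13 (C/T, transition), 14 (C/G, transversion), 23 (G/C, transversion), 28 (T/C, transition), 32 (G/T, transversion), 42 (G/A, transition), 44 (T/C, transition).
Of the 8 differences, 5 transitions and 3 transversions over 44 sites: P = 5/44 = 0.113636, Q = 3/44 = 0.068182.
d = −0.5·ln(0.704546) − 0.25·ln(0.863636) = −0.5·(-0.350202) − 0.25·(-0.146604) = 0.2118.

0.2118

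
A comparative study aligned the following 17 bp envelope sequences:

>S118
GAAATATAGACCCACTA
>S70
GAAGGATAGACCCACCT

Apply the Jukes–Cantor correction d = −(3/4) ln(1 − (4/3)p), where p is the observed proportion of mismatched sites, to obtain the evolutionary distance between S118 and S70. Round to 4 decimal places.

Differing sites — 4:A/G; 5:T/G; 16:T/C; 17:A/T.
p = 4/17 = 0.235294.
d = −0.75 · ln(1 − (4/3)·0.235294) = −0.75 · ln(0.686275) = −0.75 · (-0.376477) = 0.2824.

0.2824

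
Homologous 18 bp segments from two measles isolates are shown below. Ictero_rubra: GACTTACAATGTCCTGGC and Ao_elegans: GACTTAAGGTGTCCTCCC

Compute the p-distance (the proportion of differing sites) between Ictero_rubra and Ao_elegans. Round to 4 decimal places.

The sequences differ at positions 7 (C/A), 8 (A/G), 9 (A/G), 16 (G/C), 17 (G/C).
There are 5 differences over 18 sites, so p = 5/18 = 0.2778.

0.2778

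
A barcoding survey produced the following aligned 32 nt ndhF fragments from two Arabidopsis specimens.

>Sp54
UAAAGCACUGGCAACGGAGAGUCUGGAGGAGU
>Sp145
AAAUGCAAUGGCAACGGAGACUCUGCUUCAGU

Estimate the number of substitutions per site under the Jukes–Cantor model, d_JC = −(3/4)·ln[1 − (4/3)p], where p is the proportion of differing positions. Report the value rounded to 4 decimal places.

0.3041

Mismatches occur at site 1 (U↔A), site 4 (A↔U), site 8 (C↔A), site 21 (G↔C), site 26 (G↔C), site 27 (A↔U), site 28 (G↔U), site 29 (G↔C).
p = 8/32 = 0.250000.
d = −0.75 · ln(1 − (4/3)·0.250000) = −0.75 · ln(0.666667) = −0.75 · (-0.405465) = 0.3041.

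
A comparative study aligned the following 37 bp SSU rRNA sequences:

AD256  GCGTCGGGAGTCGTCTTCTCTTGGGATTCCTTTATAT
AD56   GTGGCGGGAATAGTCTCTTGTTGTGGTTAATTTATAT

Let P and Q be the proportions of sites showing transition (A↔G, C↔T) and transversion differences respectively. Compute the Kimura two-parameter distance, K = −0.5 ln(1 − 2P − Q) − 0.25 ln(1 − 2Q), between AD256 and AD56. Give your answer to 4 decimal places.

Mismatches occur at site 2 (C↔T, transition), site 4 (T↔G, transversion), site 10 (G↔A, transition), site 12 (C↔A, transversion), site 17 (T↔C, transition), site 18 (C↔T, transition), site 20 (C↔G, transversion), site 24 (G↔T, transversion), site 26 (A↔G, transition), site 29 (C↔A, transversion), site 30 (C↔A, transversion).
Of the 11 differences, 5 transitions and 6 transversions over 37 sites: P = 5/37 = 0.135135, Q = 6/37 = 0.162162.
d = −0.5·ln(0.567568) − 0.25·ln(0.675676) = −0.5·(-0.566395) − 0.25·(-0.392042) = 0.3812.

0.3812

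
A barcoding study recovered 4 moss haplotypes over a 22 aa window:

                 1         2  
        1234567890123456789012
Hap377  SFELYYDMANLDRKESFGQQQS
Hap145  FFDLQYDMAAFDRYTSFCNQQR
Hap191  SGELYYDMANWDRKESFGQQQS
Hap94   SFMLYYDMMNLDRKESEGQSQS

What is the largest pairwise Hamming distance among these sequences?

13

Pairwise Hamming distances:
  Hap377 vs Hap145: 10
  Hap377 vs Hap191: 2
  Hap377 vs Hap94: 4
  Hap145 vs Hap191: 11
  Hap145 vs Hap94: 13
  Hap191 vs Hap94: 6
The largest is 13, between Hap145 and Hap94.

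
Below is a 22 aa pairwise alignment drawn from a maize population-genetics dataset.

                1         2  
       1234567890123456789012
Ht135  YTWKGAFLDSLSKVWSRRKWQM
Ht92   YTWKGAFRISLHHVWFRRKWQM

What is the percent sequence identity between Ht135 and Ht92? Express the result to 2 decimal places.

Differing sites — 8:L/R; 9:D/I; 12:S/H; 13:K/H; 16:S/F.
17 of the 22 sites match, so the percent identity is 17/22 × 100 = 77.27%.

77.27%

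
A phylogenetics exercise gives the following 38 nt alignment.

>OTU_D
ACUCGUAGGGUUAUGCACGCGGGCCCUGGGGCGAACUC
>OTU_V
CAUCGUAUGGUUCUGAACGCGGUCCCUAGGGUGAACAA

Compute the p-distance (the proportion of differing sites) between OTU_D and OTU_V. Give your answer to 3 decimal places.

0.263

Mismatches occur at site 1 (A/C), site 2 (C/A), site 8 (G/U), site 13 (A/C), site 16 (C/A), site 23 (G/U), site 28 (G/A), site 32 (C/U), site 37 (U/A), site 38 (C/A).
There are 10 differences over 38 sites, so p = 10/38 = 0.263.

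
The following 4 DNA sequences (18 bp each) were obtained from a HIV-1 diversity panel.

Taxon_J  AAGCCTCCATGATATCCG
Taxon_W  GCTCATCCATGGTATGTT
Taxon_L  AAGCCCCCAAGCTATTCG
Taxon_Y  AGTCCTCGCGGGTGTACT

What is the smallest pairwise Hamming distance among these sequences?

4

Pairwise Hamming distances:
  Taxon_J vs Taxon_W: 8
  Taxon_J vs Taxon_L: 4
  Taxon_J vs Taxon_Y: 9
  Taxon_W vs Taxon_L: 10
  Taxon_W vs Taxon_Y: 9
  Taxon_L vs Taxon_Y: 10
The smallest is 4, between Taxon_J and Taxon_L.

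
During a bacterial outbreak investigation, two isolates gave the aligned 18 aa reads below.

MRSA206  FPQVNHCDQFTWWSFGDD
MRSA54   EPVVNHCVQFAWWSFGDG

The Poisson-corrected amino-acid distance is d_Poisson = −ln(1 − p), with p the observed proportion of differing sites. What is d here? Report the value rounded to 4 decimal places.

The sequences differ at positions 1 (F/E), 3 (Q/V), 8 (D/V), 11 (T/A), 18 (D/G).
p = 5/18 = 0.277778.
d = −ln(1 − 0.277778) = −ln(0.722222) = 0.3254.

0.3254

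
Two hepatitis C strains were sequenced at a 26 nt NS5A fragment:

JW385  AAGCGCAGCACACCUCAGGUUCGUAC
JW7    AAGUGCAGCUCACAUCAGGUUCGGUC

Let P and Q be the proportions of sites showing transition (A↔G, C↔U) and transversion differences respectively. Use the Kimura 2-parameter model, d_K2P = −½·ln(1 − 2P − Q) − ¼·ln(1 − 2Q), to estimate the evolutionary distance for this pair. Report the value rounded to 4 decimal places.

0.2231

Differing sites — 4:C/U (Ti); 10:A/U (Tv); 14:C/A (Tv); 24:U/G (Tv); 25:A/U (Tv).
Of the 5 differences, 1 transition and 4 transversions over 26 sites: P = 1/26 = 0.038462, Q = 4/26 = 0.153846.
d = −0.5·ln(0.769230) − 0.25·ln(0.692308) = −0.5·(-0.262365) − 0.25·(-0.367724) = 0.2231.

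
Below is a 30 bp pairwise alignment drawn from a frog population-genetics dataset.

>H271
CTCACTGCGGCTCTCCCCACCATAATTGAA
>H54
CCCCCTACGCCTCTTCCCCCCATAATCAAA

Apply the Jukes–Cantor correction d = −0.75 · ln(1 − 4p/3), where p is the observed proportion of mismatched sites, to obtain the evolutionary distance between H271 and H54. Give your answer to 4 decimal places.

0.3295

Differing sites — 2:T/C; 4:A/C; 7:G/A; 10:G/C; 15:C/T; 19:A/C; 27:T/C; 28:G/A.
p = 8/30 = 0.266667.
d = −0.75 · ln(1 − (4/3)·0.266667) = −0.75 · ln(0.644444) = −0.75 · (-0.439367) = 0.3295.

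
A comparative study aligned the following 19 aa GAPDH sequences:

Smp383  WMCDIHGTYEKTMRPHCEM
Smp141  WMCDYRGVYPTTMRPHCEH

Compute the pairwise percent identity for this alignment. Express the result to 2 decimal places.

Differing sites — 5:I/Y; 6:H/R; 8:T/V; 10:E/P; 11:K/T; 19:M/H.
13 of the 19 sites match, so the percent identity is 13/19 × 100 = 68.42%.

68.42%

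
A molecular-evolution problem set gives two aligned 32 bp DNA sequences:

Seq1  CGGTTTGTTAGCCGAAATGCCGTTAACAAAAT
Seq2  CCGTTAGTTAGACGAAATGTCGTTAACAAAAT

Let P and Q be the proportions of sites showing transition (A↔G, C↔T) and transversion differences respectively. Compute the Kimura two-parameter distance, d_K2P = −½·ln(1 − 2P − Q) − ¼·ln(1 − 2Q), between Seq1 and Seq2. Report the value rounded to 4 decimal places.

Mismatches occur at site 2 (G↔C, transversion), site 6 (T↔A, transversion), site 12 (C↔A, transversion), site 20 (C↔T, transition).
Of the 4 differences, 1 transition and 3 transversions over 32 sites: P = 1/32 = 0.031250, Q = 3/32 = 0.093750.
d = −0.5·ln(0.843750) − 0.25·ln(0.812500) = −0.5·(-0.169899) − 0.25·(-0.207639) = 0.1369.

0.1369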